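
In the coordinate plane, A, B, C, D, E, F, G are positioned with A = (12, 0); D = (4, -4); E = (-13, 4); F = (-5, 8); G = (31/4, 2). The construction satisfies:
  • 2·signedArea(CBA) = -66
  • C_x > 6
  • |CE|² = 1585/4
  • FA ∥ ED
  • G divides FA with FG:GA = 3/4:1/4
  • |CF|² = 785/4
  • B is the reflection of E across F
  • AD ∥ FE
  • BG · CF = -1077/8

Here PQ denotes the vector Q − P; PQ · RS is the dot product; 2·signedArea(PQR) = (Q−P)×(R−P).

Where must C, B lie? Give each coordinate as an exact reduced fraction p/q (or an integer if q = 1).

B = (3, 12)
C = (13/2, 0)

1. B_x = 3  [B is the reflection of E across F]
2. B_y = 12  [B is the reflection of E across F]
   → B = (3, 12)
3. C_x = 13/2  [2·signedArea(CBA) = -66 ∩ BG · CF = -1077/8]
4. C_y = 0  [2·signedArea(CBA) = -66 ∩ BG · CF = -1077/8]
   → C = (13/2, 0)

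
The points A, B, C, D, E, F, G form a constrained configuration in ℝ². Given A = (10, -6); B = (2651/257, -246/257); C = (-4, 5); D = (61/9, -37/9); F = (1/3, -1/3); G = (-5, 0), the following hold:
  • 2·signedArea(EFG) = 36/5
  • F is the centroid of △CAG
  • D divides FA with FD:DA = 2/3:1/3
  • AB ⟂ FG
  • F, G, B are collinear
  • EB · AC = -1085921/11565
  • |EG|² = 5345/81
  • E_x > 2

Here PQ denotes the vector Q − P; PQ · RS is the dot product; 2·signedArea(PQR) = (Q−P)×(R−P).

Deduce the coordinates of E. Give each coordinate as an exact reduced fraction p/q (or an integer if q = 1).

E = (131/45, -83/45)

1. E_x = 131/45  [EB · AC = -1085921/11565 ∩ 2·signedArea(EFG) = 36/5]
2. E_y = -83/45  [EB · AC = -1085921/11565 ∩ 2·signedArea(EFG) = 36/5]
   → E = (131/45, -83/45)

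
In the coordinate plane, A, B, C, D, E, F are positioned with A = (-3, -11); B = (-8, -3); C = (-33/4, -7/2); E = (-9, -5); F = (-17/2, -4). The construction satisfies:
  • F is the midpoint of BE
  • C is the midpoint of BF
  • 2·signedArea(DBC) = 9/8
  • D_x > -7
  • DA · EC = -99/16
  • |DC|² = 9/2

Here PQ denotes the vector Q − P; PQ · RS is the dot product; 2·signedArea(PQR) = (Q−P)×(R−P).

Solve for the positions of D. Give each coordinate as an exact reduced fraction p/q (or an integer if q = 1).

1. D_x = -27/4  [2·signedArea(DBC) = 9/8 ∩ DA · EC = -99/16]
2. D_y = -5  [2·signedArea(DBC) = 9/8 ∩ DA · EC = -99/16]
   → D = (-27/4, -5)

D = (-27/4, -5)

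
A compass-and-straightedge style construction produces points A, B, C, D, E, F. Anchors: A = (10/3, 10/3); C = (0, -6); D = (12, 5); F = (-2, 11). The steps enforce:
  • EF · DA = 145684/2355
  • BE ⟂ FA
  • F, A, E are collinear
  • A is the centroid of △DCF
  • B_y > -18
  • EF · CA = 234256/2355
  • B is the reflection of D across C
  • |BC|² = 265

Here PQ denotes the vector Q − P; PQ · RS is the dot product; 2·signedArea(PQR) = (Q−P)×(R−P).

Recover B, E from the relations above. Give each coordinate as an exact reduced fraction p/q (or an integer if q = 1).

B = (-12, -17)
E = (6174/785, -2497/785)

1. B_x = -12  [B is the reflection of D across C]
2. B_y = -17  [B is the reflection of D across C]
   → B = (-12, -17)
3. E_x = 6174/785  [F, A, E are collinear ∩ BE ⟂ FA]
4. E_y = -2497/785  [F, A, E are collinear ∩ BE ⟂ FA]
   → E = (6174/785, -2497/785)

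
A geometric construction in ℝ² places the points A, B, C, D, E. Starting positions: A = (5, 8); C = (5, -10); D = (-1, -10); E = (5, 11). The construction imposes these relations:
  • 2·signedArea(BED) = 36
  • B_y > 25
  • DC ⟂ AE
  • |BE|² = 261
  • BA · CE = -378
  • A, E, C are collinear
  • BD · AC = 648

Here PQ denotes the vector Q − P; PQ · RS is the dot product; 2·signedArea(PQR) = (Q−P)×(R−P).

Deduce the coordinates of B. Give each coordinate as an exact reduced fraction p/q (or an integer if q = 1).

1. B_x = 11  [2·signedArea(BED) = 36 ∩ BA · CE = -378]
2. B_y = 26  [2·signedArea(BED) = 36 ∩ BA · CE = -378]
   → B = (11, 26)

B = (11, 26)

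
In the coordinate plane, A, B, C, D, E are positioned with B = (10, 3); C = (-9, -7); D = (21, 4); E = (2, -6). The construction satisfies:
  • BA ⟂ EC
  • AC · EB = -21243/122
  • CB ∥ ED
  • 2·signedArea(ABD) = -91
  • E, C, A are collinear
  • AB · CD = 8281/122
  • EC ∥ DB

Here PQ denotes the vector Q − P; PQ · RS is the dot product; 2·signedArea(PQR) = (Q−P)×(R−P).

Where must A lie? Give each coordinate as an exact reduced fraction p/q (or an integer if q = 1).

1. A_x = 1311/122  [E, C, A are collinear ∩ BA ⟂ EC]
2. A_y = -635/122  [E, C, A are collinear ∩ BA ⟂ EC]
   → A = (1311/122, -635/122)

A = (1311/122, -635/122)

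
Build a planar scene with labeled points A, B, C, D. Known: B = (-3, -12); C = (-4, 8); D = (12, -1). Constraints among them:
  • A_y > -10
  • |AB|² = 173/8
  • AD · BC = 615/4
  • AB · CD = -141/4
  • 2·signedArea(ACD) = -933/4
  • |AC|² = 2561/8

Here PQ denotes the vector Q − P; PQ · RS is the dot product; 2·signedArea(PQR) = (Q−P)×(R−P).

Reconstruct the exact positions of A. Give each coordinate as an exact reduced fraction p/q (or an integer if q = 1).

A = (3/4, -37/4)

1. A_x = 3/4  [2·signedArea(ACD) = -933/4 ∩ AB · CD = -141/4]
2. A_y = -37/4  [2·signedArea(ACD) = -933/4 ∩ AB · CD = -141/4]
   → A = (3/4, -37/4)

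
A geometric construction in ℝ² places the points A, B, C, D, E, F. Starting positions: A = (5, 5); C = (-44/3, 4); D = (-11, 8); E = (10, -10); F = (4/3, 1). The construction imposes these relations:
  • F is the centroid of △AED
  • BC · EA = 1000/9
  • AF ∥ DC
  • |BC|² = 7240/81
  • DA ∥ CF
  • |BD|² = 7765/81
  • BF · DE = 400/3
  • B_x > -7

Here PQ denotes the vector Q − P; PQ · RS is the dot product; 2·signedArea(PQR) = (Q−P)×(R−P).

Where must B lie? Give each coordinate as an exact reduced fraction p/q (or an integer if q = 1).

B = (-58/9, -2/3)

1. B_x = -58/9  [BC · EA = 1000/9 ∩ BF · DE = 400/3]
2. B_y = -2/3  [BC · EA = 1000/9 ∩ BF · DE = 400/3]
   → B = (-58/9, -2/3)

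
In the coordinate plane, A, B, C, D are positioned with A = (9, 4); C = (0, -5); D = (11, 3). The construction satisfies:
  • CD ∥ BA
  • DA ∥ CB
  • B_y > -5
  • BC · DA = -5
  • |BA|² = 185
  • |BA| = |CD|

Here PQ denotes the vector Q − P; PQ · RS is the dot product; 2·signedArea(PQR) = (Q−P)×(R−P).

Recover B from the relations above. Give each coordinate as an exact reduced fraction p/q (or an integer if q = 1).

B = (-2, -4)

1. B_x = -2  [CD ∥ BA ∩ DA ∥ CB]
2. B_y = -4  [CD ∥ BA ∩ DA ∥ CB]
   → B = (-2, -4)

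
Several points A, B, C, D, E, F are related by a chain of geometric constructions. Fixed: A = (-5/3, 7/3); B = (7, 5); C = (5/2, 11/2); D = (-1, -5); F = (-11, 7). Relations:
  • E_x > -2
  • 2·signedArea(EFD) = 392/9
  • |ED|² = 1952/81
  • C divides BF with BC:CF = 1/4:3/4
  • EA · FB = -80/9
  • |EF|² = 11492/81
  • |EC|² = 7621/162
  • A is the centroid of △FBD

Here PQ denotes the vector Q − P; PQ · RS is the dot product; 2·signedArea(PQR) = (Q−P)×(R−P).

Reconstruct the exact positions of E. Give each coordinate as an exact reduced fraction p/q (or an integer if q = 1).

1. E_x = -13/9  [2·signedArea(EFD) = 392/9 ∩ EA · FB = -80/9]
2. E_y = -1/9  [2·signedArea(EFD) = 392/9 ∩ EA · FB = -80/9]
   → E = (-13/9, -1/9)

E = (-13/9, -1/9)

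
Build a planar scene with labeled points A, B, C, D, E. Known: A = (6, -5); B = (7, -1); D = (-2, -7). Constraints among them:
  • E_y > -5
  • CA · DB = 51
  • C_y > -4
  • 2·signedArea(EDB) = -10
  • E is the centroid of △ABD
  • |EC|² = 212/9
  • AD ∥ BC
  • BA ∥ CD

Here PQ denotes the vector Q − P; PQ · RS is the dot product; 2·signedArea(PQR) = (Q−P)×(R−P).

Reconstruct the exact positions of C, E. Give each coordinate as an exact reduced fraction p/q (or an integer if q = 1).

1. C_x = -1  [BA ∥ CD ∩ AD ∥ BC]
2. C_y = -3  [BA ∥ CD ∩ AD ∥ BC]
   → C = (-1, -3)
3. E_x = 11/3  [E is the centroid of △ABD]
4. E_y = -13/3  [E is the centroid of △ABD]
   → E = (11/3, -13/3)

C = (-1, -3)
E = (11/3, -13/3)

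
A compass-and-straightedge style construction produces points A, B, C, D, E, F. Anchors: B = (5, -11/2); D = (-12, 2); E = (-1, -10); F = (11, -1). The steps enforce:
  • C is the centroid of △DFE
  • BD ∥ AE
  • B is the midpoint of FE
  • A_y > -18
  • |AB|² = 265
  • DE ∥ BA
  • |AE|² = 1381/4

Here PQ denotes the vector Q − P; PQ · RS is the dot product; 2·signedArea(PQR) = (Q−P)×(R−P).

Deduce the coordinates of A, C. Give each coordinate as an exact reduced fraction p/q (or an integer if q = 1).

1. A_x = 16  [BD ∥ AE ∩ DE ∥ BA]
2. A_y = -35/2  [BD ∥ AE ∩ DE ∥ BA]
   → A = (16, -35/2)
3. C_x = -2/3  [C is the centroid of △DFE]
4. C_y = -3  [C is the centroid of △DFE]
   → C = (-2/3, -3)

A = (16, -35/2)
C = (-2/3, -3)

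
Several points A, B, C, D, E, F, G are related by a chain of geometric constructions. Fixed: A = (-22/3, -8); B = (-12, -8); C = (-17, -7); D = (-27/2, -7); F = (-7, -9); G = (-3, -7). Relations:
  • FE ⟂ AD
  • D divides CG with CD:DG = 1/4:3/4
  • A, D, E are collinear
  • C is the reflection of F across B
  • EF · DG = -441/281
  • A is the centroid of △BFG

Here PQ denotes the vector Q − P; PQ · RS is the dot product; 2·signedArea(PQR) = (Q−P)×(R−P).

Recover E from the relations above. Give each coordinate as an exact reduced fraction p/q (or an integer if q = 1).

E = (-1925/281, -2270/281)

1. E_x = -1925/281  [A, D, E are collinear ∩ FE ⟂ AD]
2. E_y = -2270/281  [A, D, E are collinear ∩ FE ⟂ AD]
   → E = (-1925/281, -2270/281)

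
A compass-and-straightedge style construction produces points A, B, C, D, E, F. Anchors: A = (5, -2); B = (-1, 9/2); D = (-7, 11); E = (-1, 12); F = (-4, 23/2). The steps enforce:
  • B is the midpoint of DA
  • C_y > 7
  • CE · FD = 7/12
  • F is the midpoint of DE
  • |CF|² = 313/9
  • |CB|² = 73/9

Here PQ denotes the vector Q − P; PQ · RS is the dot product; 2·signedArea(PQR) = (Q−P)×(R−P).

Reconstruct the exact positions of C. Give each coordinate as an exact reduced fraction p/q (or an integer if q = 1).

1. C_x = 0  [line 3·x + 1/2·y + -43/12 = 0 ∩ |CB|² = 73/9]
2. C_y = 43/6  [line 3·x + 1/2·y + -43/12 = 0 ∩ |CB|² = 73/9]
   → C = (0, 43/6)

C = (0, 43/6)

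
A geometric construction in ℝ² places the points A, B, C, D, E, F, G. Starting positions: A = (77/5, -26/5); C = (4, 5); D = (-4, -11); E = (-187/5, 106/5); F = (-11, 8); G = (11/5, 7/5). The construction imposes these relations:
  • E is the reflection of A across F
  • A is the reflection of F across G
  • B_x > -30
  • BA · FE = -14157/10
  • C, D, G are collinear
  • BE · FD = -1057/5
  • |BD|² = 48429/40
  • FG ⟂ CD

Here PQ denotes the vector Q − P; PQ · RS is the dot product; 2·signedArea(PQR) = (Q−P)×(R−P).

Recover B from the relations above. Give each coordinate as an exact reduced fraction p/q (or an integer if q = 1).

1. B_x = -581/20  [BA · FE = -14157/10 ∩ BE · FD = -1057/5]
2. B_y = 263/20  [BA · FE = -14157/10 ∩ BE · FD = -1057/5]
   → B = (-581/20, 263/20)

B = (-581/20, 263/20)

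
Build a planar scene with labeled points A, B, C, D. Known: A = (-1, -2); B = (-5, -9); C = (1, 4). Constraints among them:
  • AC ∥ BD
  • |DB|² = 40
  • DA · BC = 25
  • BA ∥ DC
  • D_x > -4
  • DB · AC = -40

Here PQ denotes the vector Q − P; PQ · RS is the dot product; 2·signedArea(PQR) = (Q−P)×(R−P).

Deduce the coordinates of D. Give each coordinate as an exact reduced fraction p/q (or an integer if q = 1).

D = (-3, -3)

1. D_x = -3  [BA ∥ DC ∩ AC ∥ BD]
2. D_y = -3  [BA ∥ DC ∩ AC ∥ BD]
   → D = (-3, -3)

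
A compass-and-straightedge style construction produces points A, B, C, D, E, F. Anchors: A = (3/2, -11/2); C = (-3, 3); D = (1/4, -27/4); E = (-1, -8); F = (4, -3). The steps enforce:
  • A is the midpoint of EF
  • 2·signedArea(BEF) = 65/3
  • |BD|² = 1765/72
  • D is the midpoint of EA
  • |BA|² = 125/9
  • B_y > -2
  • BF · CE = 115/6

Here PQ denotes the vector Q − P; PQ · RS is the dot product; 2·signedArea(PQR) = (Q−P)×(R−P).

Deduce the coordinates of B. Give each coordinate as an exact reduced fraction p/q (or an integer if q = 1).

B = (5/6, -11/6)

1. B_x = 5/6  [2·signedArea(BEF) = 65/3 ∩ BF · CE = 115/6]
2. B_y = -11/6  [2·signedArea(BEF) = 65/3 ∩ BF · CE = 115/6]
   → B = (5/6, -11/6)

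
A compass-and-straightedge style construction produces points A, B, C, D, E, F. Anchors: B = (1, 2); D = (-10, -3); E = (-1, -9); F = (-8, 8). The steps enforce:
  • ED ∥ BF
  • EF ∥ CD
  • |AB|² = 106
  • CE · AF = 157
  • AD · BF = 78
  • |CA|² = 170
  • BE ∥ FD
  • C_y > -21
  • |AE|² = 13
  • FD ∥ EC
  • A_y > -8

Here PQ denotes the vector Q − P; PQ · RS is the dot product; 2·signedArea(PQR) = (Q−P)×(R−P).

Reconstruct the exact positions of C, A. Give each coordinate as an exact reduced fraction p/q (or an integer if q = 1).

A = (-4, -7)
C = (-3, -20)

1. C_x = -3  [EF ∥ CD ∩ FD ∥ EC]
2. C_y = -20  [EF ∥ CD ∩ FD ∥ EC]
   → C = (-3, -20)
3. A_x = -4  [AD · BF = 78 ∩ CE · AF = 157]
4. A_y = -7  [AD · BF = 78 ∩ CE · AF = 157]
   → A = (-4, -7)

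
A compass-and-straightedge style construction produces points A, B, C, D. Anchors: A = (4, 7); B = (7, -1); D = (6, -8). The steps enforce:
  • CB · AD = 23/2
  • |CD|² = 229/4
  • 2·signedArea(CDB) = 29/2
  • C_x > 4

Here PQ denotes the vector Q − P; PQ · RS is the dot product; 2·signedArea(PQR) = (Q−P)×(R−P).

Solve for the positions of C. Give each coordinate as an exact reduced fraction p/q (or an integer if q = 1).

1. C_x = 5  [CB · AD = 23/2 ∩ 2·signedArea(CDB) = 29/2]
2. C_y = -1/2  [CB · AD = 23/2 ∩ 2·signedArea(CDB) = 29/2]
   → C = (5, -1/2)

C = (5, -1/2)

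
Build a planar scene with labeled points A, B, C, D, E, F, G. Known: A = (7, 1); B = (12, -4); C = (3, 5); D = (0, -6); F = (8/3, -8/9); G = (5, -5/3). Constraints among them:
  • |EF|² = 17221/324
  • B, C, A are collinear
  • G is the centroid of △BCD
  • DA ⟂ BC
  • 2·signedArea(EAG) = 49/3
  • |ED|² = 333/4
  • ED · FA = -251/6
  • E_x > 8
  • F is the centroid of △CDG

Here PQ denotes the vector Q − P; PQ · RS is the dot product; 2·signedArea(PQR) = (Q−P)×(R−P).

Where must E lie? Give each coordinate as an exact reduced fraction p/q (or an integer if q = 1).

E = (9, -9/2)

1. E_x = 9  [2·signedArea(EAG) = 49/3 ∩ ED · FA = -251/6]
2. E_y = -9/2  [2·signedArea(EAG) = 49/3 ∩ ED · FA = -251/6]
   → E = (9, -9/2)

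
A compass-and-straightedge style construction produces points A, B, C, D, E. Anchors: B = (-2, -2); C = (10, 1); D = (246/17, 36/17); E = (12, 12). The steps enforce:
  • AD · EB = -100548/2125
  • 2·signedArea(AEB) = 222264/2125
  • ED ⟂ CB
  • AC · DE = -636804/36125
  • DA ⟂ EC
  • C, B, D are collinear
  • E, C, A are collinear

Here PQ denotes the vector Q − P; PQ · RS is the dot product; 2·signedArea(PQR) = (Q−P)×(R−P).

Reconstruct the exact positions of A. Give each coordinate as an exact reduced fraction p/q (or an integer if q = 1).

A = (21972/2125, 6096/2125)

1. A_x = 21972/2125  [E, C, A are collinear ∩ DA ⟂ EC]
2. A_y = 6096/2125  [E, C, A are collinear ∩ DA ⟂ EC]
   → A = (21972/2125, 6096/2125)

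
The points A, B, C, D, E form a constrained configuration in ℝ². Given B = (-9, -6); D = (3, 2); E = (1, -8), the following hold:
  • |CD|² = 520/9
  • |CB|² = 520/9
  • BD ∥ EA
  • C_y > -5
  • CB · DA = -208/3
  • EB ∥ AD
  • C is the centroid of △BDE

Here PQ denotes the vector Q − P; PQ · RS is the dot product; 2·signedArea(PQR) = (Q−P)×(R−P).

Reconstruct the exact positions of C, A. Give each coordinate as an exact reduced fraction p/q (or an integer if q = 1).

A = (13, 0)
C = (-5/3, -4)

1. C_x = -5/3  [C is the centroid of △BDE]
2. C_y = -4  [C is the centroid of △BDE]
   → C = (-5/3, -4)
3. A_x = 13  [EB ∥ AD ∩ BD ∥ EA]
4. A_y = 0  [EB ∥ AD ∩ BD ∥ EA]
   → A = (13, 0)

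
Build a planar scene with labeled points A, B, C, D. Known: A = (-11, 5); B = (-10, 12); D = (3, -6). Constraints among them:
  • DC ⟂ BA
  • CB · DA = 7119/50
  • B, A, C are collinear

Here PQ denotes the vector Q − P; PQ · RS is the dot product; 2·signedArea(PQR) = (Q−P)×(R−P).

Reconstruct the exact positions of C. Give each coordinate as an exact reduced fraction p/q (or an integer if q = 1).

C = (-613/50, -191/50)

1. C_x = -613/50  [B, A, C are collinear ∩ DC ⟂ BA]
2. C_y = -191/50  [B, A, C are collinear ∩ DC ⟂ BA]
   → C = (-613/50, -191/50)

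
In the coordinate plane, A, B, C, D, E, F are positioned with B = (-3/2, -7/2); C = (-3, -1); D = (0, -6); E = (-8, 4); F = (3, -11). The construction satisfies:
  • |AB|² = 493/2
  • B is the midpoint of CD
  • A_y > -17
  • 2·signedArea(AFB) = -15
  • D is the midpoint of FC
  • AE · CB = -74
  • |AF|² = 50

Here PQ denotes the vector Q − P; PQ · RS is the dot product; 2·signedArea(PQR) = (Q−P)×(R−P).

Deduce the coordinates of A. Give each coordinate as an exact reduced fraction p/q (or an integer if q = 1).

1. A_x = 8  [2·signedArea(AFB) = -15 ∩ AE · CB = -74]
2. A_y = -16  [2·signedArea(AFB) = -15 ∩ AE · CB = -74]
   → A = (8, -16)

A = (8, -16)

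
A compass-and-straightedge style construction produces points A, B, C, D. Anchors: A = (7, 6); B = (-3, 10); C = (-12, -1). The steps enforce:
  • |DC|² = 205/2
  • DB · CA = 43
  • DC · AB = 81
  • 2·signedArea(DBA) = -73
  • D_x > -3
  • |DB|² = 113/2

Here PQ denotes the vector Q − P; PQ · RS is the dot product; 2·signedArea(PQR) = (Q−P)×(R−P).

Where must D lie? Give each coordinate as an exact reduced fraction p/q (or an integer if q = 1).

1. D_x = -5/2  [DB · CA = 43 ∩ DC · AB = 81]
2. D_y = 5/2  [DB · CA = 43 ∩ DC · AB = 81]
   → D = (-5/2, 5/2)

D = (-5/2, 5/2)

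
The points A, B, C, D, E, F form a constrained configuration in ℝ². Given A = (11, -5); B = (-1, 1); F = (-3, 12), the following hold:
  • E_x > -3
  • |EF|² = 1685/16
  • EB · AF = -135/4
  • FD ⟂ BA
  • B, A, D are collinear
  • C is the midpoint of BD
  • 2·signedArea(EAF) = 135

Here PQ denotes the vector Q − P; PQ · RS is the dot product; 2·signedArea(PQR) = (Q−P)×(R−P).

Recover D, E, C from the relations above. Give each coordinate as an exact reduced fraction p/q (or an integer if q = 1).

1. D_x = -7  [B, A, D are collinear ∩ FD ⟂ BA]
2. D_y = 4  [B, A, D are collinear ∩ FD ⟂ BA]
   → D = (-7, 4)
3. E_x = -5/2  [2·signedArea(EAF) = 135 ∩ EB · AF = -135/4]
4. E_y = 7/4  [2·signedArea(EAF) = 135 ∩ EB · AF = -135/4]
   → E = (-5/2, 7/4)
5. C_x = -4  [C is the midpoint of BD]
6. C_y = 5/2  [C is the midpoint of BD]
   → C = (-4, 5/2)

C = (-4, 5/2)
D = (-7, 4)
E = (-5/2, 7/4)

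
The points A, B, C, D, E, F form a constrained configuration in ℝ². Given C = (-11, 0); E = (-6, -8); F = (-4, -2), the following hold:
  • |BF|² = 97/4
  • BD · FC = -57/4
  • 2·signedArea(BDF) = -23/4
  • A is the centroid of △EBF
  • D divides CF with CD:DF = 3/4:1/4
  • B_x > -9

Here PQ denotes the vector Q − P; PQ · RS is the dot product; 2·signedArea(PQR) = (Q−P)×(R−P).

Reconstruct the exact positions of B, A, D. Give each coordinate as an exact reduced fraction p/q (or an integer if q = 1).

1. D_x = -23/4  [D divides CF with CD:DF = 3/4:1/4]
2. D_y = -3/2  [D divides CF with CD:DF = 3/4:1/4]
   → D = (-23/4, -3/2)
3. B_x = -17/2  [2·signedArea(BDF) = -23/4 ∩ BD · FC = -57/4]
4. B_y = -4  [2·signedArea(BDF) = -23/4 ∩ BD · FC = -57/4]
   → B = (-17/2, -4)
5. A_x = -37/6  [A is the centroid of △EBF]
6. A_y = -14/3  [A is the centroid of △EBF]
   → A = (-37/6, -14/3)

A = (-37/6, -14/3)
B = (-17/2, -4)
D = (-23/4, -3/2)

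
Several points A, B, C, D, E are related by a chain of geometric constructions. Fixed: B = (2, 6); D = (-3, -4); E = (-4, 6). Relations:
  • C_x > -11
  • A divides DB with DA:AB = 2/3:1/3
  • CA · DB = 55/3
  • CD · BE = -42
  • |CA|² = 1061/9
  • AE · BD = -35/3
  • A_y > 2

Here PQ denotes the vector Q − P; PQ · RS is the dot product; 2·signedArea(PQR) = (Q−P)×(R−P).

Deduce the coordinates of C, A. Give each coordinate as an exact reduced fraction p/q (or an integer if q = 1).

1. C_x = -10  [CD · BE = -42]
2. A_x = 1/3  [A divides DB with DA:AB = 2/3:1/3]
3. A_y = 8/3  [A divides DB with DA:AB = 2/3:1/3]
   → A = (1/3, 8/3)
4. C_x = -10  [CA · DB = 55/3 ∩ CD · BE = -42]
5. C_y = 6  [CA · DB = 55/3 ∩ CD · BE = -42]
   → C = (-10, 6)

A = (1/3, 8/3)
C = (-10, 6)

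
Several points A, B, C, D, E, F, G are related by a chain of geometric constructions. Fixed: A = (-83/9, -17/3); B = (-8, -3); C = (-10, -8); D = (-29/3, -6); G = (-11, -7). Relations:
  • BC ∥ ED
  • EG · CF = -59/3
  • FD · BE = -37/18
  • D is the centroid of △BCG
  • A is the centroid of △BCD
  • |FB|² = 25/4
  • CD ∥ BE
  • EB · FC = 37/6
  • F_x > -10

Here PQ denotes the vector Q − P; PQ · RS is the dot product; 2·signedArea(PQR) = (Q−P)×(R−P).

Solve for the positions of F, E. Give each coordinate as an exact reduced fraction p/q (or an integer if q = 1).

E = (-23/3, -1)
F = (-19/2, -5)

1. E_x = -23/3  [BC ∥ ED ∩ CD ∥ BE]
2. E_y = -1  [BC ∥ ED ∩ CD ∥ BE]
   → E = (-23/3, -1)
3. F_x = -19/2  [FD · BE = -37/18 ∩ EG · CF = -59/3]
4. F_y = -5  [FD · BE = -37/18 ∩ EG · CF = -59/3]
   → F = (-19/2, -5)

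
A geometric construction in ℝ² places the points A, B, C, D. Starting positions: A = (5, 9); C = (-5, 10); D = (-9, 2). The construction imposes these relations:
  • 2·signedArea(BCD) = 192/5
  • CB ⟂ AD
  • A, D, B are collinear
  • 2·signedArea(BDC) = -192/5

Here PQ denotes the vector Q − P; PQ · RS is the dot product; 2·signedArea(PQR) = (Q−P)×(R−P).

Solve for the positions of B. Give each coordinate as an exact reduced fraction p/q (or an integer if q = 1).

B = (-13/5, 26/5)

1. B_x = -13/5  [A, D, B are collinear ∩ CB ⟂ AD]
2. B_y = 26/5  [A, D, B are collinear ∩ CB ⟂ AD]
   → B = (-13/5, 26/5)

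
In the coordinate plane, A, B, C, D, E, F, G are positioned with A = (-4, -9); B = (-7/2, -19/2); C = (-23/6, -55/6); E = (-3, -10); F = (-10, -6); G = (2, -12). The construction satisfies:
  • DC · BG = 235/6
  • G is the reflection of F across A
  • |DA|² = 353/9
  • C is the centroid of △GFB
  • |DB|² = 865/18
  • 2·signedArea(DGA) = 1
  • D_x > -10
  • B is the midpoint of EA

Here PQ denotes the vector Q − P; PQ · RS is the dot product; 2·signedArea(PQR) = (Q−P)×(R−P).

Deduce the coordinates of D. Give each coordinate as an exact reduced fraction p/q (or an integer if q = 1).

1. D_x = -29/3  [2·signedArea(DGA) = 1 ∩ DC · BG = 235/6]
2. D_y = -19/3  [2·signedArea(DGA) = 1 ∩ DC · BG = 235/6]
   → D = (-29/3, -19/3)

D = (-29/3, -19/3)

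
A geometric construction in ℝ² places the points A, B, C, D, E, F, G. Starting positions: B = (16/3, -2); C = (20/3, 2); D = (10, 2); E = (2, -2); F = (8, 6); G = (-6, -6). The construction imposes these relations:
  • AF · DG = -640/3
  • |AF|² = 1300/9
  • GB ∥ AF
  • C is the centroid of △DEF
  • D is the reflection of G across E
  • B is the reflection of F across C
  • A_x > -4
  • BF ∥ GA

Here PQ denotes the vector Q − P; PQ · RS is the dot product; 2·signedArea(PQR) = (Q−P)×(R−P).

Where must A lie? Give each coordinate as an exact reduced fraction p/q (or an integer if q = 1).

A = (-10/3, 2)

1. A_x = -10/3  [GB ∥ AF ∩ BF ∥ GA]
2. A_y = 2  [GB ∥ AF ∩ BF ∥ GA]
   → A = (-10/3, 2)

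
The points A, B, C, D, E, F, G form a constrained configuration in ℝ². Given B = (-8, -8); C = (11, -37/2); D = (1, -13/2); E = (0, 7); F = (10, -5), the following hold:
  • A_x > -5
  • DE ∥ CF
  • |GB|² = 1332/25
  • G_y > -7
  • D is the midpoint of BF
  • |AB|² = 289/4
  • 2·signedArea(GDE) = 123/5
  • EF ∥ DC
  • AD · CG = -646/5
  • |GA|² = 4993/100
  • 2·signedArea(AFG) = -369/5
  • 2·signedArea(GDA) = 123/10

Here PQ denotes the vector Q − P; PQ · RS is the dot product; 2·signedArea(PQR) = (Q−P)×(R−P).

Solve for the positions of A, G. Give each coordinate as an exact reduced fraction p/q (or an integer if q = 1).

1. G_x = -4/5  [line -27/2·x + -1·y + -88/5 = 0 ∩ |GB|² = 1332/25]
2. G_y = -34/5  [line -27/2·x + -1·y + -88/5 = 0 ∩ |GB|² = 1332/25]
   → G = (-4/5, -34/5)
3. A_x = -4  [AD · CG = -646/5 ∩ 2·signedArea(GDA) = 123/10]
4. A_y = -1/2  [AD · CG = -646/5 ∩ 2·signedArea(GDA) = 123/10]
   → A = (-4, -1/2)

A = (-4, -1/2)
G = (-4/5, -34/5)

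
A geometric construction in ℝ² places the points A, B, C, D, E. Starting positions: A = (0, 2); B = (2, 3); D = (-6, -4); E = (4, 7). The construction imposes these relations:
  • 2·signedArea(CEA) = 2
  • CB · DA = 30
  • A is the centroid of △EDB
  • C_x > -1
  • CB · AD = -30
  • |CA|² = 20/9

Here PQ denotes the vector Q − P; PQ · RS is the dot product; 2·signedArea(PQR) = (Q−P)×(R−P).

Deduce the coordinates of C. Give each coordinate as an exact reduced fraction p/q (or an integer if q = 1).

1. C_x = -2/3  [CB · AD = -30 ∩ 2·signedArea(CEA) = 2]
2. C_y = 2/3  [CB · AD = -30 ∩ 2·signedArea(CEA) = 2]
   → C = (-2/3, 2/3)

C = (-2/3, 2/3)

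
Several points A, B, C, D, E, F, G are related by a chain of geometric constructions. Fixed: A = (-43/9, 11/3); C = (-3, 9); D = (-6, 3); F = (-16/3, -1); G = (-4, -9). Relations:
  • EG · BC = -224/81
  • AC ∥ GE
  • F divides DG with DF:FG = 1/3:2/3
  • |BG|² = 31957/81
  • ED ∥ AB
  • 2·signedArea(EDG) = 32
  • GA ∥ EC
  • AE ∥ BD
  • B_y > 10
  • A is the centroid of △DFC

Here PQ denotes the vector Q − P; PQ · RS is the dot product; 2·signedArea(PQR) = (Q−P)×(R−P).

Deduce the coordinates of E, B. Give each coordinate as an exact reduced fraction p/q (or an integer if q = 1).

1. E_x = -20/9  [GA ∥ EC ∩ AC ∥ GE]
2. E_y = -11/3  [GA ∥ EC ∩ AC ∥ GE]
   → E = (-20/9, -11/3)
3. B_x = -77/9  [AE ∥ BD ∩ ED ∥ AB]
4. B_y = 31/3  [AE ∥ BD ∩ ED ∥ AB]
   → B = (-77/9, 31/3)

B = (-77/9, 31/3)
E = (-20/9, -11/3)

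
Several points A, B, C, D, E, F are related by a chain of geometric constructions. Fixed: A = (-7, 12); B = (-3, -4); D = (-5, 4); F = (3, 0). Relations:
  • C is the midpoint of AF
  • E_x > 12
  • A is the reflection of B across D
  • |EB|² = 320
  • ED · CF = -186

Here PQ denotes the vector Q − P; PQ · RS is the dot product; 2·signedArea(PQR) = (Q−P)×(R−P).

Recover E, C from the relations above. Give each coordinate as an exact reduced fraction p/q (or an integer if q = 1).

1. C_x = -2  [C is the midpoint of AF]
2. C_y = 6  [C is the midpoint of AF]
   → C = (-2, 6)
3. E_x = 13  [line -5·x + 6·y + 137 = 0 ∩ |EB|² = 320]
4. E_y = -12  [line -5·x + 6·y + 137 = 0 ∩ |EB|² = 320]
   → E = (13, -12)

C = (-2, 6)
E = (13, -12)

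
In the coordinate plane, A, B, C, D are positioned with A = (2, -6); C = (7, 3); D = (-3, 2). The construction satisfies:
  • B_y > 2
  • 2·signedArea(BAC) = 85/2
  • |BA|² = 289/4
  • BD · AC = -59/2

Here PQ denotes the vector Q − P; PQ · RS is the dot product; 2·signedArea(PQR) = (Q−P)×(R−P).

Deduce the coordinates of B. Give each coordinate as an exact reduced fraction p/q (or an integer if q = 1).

1. B_x = 2  [2·signedArea(BAC) = 85/2 ∩ BD · AC = -59/2]
2. B_y = 5/2  [2·signedArea(BAC) = 85/2 ∩ BD · AC = -59/2]
   → B = (2, 5/2)

B = (2, 5/2)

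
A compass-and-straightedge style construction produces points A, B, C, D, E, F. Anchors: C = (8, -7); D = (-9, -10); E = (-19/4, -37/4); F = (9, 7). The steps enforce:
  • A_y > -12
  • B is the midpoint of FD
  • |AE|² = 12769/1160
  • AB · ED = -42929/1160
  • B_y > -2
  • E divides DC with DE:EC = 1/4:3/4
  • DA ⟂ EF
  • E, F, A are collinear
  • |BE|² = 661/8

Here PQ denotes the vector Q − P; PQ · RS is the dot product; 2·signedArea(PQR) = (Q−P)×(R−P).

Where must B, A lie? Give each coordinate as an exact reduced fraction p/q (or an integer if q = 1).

A = (-1999/290, -3417/290)
B = (0, -3/2)

1. B_x = 0  [B is the midpoint of FD]
2. B_y = -3/2  [B is the midpoint of FD]
   → B = (0, -3/2)
3. A_x = -1999/290  [E, F, A are collinear ∩ DA ⟂ EF]
4. A_y = -3417/290  [E, F, A are collinear ∩ DA ⟂ EF]
   → A = (-1999/290, -3417/290)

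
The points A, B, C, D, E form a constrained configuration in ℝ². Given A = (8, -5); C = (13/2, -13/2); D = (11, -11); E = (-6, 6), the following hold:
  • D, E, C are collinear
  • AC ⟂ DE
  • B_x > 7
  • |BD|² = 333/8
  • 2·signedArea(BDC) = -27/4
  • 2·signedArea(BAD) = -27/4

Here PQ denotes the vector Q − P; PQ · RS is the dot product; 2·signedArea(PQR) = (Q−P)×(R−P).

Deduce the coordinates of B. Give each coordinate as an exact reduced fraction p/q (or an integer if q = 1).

B = (29/4, -23/4)

1. B_x = 29/4  [2·signedArea(BAD) = -27/4 ∩ 2·signedArea(BDC) = -27/4]
2. B_y = -23/4  [2·signedArea(BAD) = -27/4 ∩ 2·signedArea(BDC) = -27/4]
   → B = (29/4, -23/4)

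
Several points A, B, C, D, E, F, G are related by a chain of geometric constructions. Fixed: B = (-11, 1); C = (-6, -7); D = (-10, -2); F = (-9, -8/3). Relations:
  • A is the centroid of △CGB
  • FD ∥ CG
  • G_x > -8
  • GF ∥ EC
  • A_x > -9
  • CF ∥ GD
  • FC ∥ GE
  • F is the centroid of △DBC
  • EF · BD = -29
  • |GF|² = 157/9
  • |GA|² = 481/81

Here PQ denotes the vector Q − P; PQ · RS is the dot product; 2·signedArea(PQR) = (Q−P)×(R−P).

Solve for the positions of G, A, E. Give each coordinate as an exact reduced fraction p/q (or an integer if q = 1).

1. G_x = -7  [CF ∥ GD ∩ FD ∥ CG]
2. G_y = -19/3  [CF ∥ GD ∩ FD ∥ CG]
   → G = (-7, -19/3)
3. A_x = -8  [A is the centroid of △CGB]
4. A_y = -37/9  [A is the centroid of △CGB]
   → A = (-8, -37/9)
5. E_x = -4  [GF ∥ EC ∩ FC ∥ GE]
6. E_y = -32/3  [GF ∥ EC ∩ FC ∥ GE]
   → E = (-4, -32/3)

A = (-8, -37/9)
E = (-4, -32/3)
G = (-7, -19/3)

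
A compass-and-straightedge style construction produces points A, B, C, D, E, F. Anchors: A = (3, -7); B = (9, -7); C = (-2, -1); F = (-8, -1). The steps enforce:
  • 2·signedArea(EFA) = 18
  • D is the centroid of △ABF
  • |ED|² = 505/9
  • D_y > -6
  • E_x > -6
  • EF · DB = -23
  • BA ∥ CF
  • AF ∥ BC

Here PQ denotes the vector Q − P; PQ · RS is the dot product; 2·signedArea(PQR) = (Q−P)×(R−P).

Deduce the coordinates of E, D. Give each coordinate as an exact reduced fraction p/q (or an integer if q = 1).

1. D_x = 4/3  [D is the centroid of △ABF]
2. D_y = -5  [D is the centroid of △ABF]
   → D = (4/3, -5)
3. E_x = -5  [EF · DB = -23 ∩ 2·signedArea(EFA) = 18]
4. E_y = -1  [EF · DB = -23 ∩ 2·signedArea(EFA) = 18]
   → E = (-5, -1)

D = (4/3, -5)
E = (-5, -1)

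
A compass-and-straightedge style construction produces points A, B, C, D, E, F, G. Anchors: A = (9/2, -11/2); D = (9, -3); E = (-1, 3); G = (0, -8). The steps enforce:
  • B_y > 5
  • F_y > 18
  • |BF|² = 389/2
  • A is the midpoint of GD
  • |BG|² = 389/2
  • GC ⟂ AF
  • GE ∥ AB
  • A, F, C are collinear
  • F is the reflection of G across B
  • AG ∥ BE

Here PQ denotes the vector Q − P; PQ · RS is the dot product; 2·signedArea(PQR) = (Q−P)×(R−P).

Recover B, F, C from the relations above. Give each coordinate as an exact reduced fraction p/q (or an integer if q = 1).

B = (7/2, 11/2)
C = (5096/1213, -10224/1213)
F = (7, 19)

1. B_x = 7/2  [AG ∥ BE ∩ GE ∥ AB]
2. B_y = 11/2  [AG ∥ BE ∩ GE ∥ AB]
   → B = (7/2, 11/2)
3. F_x = 7  [F is the reflection of G across B]
4. F_y = 19  [F is the reflection of G across B]
   → F = (7, 19)
5. C_x = 5096/1213  [A, F, C are collinear ∩ GC ⟂ AF]
6. C_y = -10224/1213  [A, F, C are collinear ∩ GC ⟂ AF]
   → C = (5096/1213, -10224/1213)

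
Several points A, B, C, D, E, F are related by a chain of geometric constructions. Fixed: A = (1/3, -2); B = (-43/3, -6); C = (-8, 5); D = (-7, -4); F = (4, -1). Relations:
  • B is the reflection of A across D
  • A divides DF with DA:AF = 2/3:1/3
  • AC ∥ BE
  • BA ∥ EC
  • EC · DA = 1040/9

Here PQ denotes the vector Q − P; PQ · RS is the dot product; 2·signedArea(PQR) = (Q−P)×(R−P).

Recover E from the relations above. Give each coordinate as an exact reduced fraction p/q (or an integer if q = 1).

E = (-68/3, 1)

1. E_x = -68/3  [BA ∥ EC ∩ AC ∥ BE]
2. E_y = 1  [BA ∥ EC ∩ AC ∥ BE]
   → E = (-68/3, 1)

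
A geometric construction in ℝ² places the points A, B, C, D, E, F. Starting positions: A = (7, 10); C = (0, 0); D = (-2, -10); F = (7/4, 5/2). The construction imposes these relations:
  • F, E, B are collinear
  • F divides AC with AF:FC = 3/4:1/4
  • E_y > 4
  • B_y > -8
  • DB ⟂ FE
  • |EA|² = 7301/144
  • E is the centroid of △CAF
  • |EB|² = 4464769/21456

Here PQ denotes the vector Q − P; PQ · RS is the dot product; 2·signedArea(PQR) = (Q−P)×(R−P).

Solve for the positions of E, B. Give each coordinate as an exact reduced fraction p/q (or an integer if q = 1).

1. E_x = 35/12  [E is the centroid of △CAF]
2. E_y = 25/6  [E is the centroid of △CAF]
   → E = (35/12, 25/6)
3. B_x = -798/149  [F, E, B are collinear ∩ DB ⟂ FE]
4. B_y = -1140/149  [F, E, B are collinear ∩ DB ⟂ FE]
   → B = (-798/149, -1140/149)

B = (-798/149, -1140/149)
E = (35/12, 25/6)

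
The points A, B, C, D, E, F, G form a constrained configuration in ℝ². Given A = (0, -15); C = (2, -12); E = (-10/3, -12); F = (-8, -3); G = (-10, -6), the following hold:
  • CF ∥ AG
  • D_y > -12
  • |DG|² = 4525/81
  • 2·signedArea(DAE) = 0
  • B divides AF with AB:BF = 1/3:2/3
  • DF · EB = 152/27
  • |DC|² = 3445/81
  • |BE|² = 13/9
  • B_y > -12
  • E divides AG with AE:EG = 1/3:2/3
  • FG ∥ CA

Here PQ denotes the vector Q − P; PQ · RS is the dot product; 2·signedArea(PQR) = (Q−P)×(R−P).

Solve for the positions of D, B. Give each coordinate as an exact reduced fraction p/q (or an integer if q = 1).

1. D_x = -40/9  [line -3·x + -10/3·y + -50 = 0 ∩ |DC|² = 3445/81]
2. D_y = -11  [line -3·x + -10/3·y + -50 = 0 ∩ |DC|² = 3445/81]
   → D = (-40/9, -11)
3. B_x = -8/3  [B divides AF with AB:BF = 1/3:2/3]
4. B_y = -11  [B divides AF with AB:BF = 1/3:2/3]
   → B = (-8/3, -11)

B = (-8/3, -11)
D = (-40/9, -11)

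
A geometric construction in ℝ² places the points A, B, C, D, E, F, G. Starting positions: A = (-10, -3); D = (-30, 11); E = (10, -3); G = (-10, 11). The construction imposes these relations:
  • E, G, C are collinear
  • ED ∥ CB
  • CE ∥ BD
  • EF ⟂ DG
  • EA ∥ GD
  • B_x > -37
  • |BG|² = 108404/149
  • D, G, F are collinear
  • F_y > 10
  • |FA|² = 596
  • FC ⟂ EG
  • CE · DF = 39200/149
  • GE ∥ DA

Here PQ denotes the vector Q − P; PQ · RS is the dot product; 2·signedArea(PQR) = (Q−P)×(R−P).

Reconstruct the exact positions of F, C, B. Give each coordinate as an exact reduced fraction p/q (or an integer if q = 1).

B = (-5450/149, 2325/149)
C = (510/149, 239/149)
F = (10, 11)

1. F_x = 10  [D, G, F are collinear ∩ EF ⟂ DG]
2. F_y = 11  [D, G, F are collinear ∩ EF ⟂ DG]
   → F = (10, 11)
3. C_x = 510/149  [E, G, C are collinear ∩ FC ⟂ EG]
4. C_y = 239/149  [E, G, C are collinear ∩ FC ⟂ EG]
   → C = (510/149, 239/149)
5. B_x = -5450/149  [CE ∥ BD ∩ ED ∥ CB]
6. B_y = 2325/149  [CE ∥ BD ∩ ED ∥ CB]
   → B = (-5450/149, 2325/149)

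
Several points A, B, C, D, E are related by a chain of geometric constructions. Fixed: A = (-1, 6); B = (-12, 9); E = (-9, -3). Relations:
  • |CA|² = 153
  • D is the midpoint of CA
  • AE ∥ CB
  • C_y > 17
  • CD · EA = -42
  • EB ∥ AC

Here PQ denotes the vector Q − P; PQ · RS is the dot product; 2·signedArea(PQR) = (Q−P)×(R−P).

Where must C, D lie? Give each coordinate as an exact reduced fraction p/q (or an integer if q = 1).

C = (-4, 18)
D = (-5/2, 12)

1. C_x = -4  [AE ∥ CB ∩ EB ∥ AC]
2. C_y = 18  [AE ∥ CB ∩ EB ∥ AC]
   → C = (-4, 18)
3. D_x = -5/2  [D is the midpoint of CA]
4. D_y = 12  [D is the midpoint of CA]
   → D = (-5/2, 12)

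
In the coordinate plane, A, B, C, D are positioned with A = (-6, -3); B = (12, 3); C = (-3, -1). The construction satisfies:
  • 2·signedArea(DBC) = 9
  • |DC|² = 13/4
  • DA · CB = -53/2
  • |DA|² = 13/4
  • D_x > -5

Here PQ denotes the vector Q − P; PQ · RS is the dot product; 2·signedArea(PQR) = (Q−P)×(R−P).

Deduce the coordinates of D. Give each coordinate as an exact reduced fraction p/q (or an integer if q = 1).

D = (-9/2, -2)

1. D_x = -9/2  [DA · CB = -53/2 ∩ 2·signedArea(DBC) = 9]
2. D_y = -2  [DA · CB = -53/2 ∩ 2·signedArea(DBC) = 9]
   → D = (-9/2, -2)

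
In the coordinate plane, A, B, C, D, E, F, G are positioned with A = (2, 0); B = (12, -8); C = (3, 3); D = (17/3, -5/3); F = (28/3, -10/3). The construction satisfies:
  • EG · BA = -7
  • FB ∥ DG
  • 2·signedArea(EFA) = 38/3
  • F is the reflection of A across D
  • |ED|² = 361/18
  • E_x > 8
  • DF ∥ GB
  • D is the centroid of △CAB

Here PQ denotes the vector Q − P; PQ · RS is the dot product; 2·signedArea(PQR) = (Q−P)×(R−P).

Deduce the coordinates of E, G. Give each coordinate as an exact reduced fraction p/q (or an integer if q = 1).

1. E_x = 53/6  [line -10/3·x + -22/3·y + -6 = 0 ∩ |ED|² = 361/18]
2. E_y = -29/6  [line -10/3·x + -22/3·y + -6 = 0 ∩ |ED|² = 361/18]
   → E = (53/6, -29/6)
3. G_x = 25/3  [DF ∥ GB ∩ FB ∥ DG]
4. G_y = -19/3  [DF ∥ GB ∩ FB ∥ DG]
   → G = (25/3, -19/3)

E = (53/6, -29/6)
G = (25/3, -19/3)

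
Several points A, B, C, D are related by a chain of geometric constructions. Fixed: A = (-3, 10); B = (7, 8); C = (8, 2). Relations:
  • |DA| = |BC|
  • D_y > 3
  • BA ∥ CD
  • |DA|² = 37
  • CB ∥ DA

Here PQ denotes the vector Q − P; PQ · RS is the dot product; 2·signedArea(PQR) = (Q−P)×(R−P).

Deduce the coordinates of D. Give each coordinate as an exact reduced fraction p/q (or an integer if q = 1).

D = (-2, 4)

1. D_x = -2  [CB ∥ DA ∩ BA ∥ CD]
2. D_y = 4  [CB ∥ DA ∩ BA ∥ CD]
   → D = (-2, 4)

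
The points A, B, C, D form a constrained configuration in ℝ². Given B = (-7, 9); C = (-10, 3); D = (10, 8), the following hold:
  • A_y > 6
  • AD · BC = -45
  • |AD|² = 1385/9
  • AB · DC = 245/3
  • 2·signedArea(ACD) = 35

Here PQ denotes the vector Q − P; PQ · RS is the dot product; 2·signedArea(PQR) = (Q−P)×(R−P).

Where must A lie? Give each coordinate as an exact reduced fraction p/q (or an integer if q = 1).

1. A_x = -7/3  [AD · BC = -45 ∩ 2·signedArea(ACD) = 35]
2. A_y = 20/3  [AD · BC = -45 ∩ 2·signedArea(ACD) = 35]
   → A = (-7/3, 20/3)

A = (-7/3, 20/3)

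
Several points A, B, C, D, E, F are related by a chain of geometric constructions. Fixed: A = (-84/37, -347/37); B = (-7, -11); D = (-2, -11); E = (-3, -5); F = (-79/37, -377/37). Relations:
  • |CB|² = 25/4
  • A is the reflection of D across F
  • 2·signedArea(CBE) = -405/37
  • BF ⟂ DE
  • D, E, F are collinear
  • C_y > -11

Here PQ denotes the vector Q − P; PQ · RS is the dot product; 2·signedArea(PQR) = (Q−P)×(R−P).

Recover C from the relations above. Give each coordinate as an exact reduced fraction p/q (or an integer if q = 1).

C = (-343/74, -377/37)

1. C_x = -343/74  [line -6·x + 4·y + 479/37 = 0 ∩ |CB|² = 25/4]
2. C_y = -377/37  [line -6·x + 4·y + 479/37 = 0 ∩ |CB|² = 25/4]
   → C = (-343/74, -377/37)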